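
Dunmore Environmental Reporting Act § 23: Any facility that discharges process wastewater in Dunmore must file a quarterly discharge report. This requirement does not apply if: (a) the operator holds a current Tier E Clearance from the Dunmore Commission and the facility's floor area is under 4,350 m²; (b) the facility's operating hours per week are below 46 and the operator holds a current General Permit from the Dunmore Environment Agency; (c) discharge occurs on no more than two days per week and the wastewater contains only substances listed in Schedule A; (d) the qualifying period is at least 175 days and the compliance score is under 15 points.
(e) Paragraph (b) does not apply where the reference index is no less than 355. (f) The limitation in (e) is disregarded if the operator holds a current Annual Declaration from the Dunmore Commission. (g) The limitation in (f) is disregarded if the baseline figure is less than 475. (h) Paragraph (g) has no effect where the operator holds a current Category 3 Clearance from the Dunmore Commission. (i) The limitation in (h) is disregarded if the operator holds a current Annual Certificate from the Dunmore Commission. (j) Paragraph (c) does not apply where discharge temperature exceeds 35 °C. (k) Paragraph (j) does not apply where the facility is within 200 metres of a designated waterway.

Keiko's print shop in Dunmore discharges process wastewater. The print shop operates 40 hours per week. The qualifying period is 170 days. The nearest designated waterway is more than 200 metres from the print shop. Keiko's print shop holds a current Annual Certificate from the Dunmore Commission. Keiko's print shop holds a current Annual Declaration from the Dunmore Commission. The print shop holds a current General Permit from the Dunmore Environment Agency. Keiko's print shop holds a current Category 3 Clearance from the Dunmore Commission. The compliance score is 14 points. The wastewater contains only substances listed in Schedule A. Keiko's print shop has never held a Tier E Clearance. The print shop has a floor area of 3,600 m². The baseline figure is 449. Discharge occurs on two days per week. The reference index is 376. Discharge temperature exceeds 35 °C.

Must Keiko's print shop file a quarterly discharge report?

Exception (a) does not apply: no current Tier E Clearance is held.
Exception (b): the facility's operating hours per week are 40, below the 46 limit; a current General Permit is held — every condition holds. Turning to paragraphs (e)–(i): (e) operates against (b): the reference index is 376, meeting the 355 threshold. (f) would limit (e) — a current Annual Declaration is held — but (g) sets (f) aside: (g) operates against (f): the baseline figure is 449, less than the 475 limit. (h) is engaged (a current Category 3 Clearance is held), but is set aside by (i): (i) is engaged — a current Annual Certificate is held. So (b) is unavailable.
Exception (c) is satisfied on its face — discharge occurs on no more than two days per week; the wastewater is Schedule-A-only. Turning to paragraphs (j)–(k): (j) is engaged — discharge temperature exceeds 35 °C. (k) does not operate here (the print shop is more than 200 m from any designated waterway), so (j) stands. So (c) is unavailable.
Exception (d) fails — the qualifying period is 170 days, short of 175 days.
No exception is made out. Keiko's print shop falls within the general rule.

Yes — Keiko's print shop must file a quarterly discharge report.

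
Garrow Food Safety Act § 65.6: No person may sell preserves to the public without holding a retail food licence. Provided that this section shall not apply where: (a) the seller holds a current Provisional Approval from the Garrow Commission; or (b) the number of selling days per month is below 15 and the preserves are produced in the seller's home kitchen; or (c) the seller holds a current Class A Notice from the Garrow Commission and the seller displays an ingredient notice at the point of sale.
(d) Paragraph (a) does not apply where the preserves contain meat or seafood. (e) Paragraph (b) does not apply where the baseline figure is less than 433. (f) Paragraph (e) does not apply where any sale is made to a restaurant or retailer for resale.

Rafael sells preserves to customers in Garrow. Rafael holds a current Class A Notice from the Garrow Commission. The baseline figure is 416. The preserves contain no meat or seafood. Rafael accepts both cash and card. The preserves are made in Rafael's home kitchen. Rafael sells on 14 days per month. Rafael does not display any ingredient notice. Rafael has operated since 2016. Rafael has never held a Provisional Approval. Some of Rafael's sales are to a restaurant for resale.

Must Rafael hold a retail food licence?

No — exception (b) applies; Rafael is not required to hold a retail food licence.

Exception (a) requires that the seller holds a current Provisional Approval from the Garrow Commission; but no current Provisional Approval is held, so (a) is unavailable.
Exception (b)'s conditions are all satisfied: the number of selling days per month is 14, below the 15 limit; the preserves are home-kitchen produced. Applying paragraphs (e)–(f): (e) applies (the baseline figure is 416, less than the 433 limit), but is displaced by (f): (f) operates against (e): some sales are to a restaurant for resale. Exception (b) stands.
Exception (c) does not apply: no ingredient notice is displayed.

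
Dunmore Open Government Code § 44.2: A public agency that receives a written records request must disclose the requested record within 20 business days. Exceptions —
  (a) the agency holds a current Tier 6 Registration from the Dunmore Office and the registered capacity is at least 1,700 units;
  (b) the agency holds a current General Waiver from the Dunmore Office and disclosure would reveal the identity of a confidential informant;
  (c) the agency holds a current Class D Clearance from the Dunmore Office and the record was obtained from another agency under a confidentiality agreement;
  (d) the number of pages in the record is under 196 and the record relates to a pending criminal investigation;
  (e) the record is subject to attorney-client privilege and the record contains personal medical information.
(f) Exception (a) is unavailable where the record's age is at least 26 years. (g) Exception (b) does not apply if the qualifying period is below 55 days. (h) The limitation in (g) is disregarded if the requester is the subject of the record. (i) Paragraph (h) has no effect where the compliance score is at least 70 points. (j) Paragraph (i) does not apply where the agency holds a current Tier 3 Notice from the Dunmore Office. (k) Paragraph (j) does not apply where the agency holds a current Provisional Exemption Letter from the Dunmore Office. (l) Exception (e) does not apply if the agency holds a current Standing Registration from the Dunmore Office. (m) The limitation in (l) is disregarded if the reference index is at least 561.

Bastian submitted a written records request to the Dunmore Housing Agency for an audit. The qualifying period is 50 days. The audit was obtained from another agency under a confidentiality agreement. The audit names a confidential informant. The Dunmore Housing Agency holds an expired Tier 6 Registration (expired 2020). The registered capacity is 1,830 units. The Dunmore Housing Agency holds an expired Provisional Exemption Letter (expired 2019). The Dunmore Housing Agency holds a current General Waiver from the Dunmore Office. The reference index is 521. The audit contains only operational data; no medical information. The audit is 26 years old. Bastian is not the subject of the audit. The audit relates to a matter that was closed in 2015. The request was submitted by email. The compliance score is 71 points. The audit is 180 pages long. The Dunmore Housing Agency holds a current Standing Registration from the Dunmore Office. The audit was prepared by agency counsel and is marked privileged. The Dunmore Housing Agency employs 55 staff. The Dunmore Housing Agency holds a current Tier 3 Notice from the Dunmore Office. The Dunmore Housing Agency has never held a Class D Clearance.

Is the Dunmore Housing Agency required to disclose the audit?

Yes — the Dunmore Housing Agency must disclose the audit.

Exception (a) does not apply: no current Tier 6 Registration is held.
All of (b)'s requirements are met (a current General Waiver is held; the audit names a confidential informant). But applying paragraphs (g)–(k): (g) is triggered — the qualifying period is 50 days, below the 55 days limit. (h), which would lift (g), does not operate here — Bastian is not the subject of the audit. Exception (b) does not apply.
Exception (c) fails — no current Class D Clearance is held.
Exception (d) requires that the record relates to a pending criminal investigation; but the audit relates to a closed matter, so (d) is unavailable.
Exception (e) requires that the record contains personal medical information; but the audit contains only operational data, so (e) is unavailable.
No exception displaces § 44.2.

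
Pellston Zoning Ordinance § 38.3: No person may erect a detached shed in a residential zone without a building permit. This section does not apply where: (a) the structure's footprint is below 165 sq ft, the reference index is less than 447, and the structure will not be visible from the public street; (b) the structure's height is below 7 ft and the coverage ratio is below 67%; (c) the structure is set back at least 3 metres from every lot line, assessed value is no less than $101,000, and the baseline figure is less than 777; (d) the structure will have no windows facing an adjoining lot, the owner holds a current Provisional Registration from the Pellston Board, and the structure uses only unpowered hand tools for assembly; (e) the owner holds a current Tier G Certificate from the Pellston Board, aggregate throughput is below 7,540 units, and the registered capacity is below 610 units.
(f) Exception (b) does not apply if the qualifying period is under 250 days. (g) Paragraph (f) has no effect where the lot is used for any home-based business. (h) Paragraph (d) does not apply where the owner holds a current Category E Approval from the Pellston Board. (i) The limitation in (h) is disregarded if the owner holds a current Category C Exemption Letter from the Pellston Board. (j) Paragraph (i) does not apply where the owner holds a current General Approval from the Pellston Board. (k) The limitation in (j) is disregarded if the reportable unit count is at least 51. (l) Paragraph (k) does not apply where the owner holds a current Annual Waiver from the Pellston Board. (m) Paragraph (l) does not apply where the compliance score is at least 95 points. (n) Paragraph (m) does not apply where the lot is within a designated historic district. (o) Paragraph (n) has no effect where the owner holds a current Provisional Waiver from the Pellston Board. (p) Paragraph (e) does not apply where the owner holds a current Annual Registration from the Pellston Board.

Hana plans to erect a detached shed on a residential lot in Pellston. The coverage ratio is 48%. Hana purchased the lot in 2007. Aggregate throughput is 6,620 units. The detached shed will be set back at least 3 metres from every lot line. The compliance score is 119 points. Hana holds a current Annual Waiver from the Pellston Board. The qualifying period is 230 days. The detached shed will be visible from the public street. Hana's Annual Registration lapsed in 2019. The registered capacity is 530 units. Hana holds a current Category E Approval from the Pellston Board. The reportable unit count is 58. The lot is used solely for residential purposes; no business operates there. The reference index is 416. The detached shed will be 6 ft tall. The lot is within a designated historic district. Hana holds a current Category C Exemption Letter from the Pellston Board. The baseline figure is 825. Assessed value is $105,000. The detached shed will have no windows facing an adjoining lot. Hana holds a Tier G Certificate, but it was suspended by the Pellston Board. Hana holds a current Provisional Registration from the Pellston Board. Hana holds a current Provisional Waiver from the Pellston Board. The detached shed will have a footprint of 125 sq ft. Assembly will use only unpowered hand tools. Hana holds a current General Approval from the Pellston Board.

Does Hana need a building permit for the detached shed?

Exception (a) does not apply: the structure will be visible from the street.
Exception (b)'s conditions are all satisfied: the structure's height is 6 ft, below the 7 ft limit; the coverage ratio is 48%, below the 67% limit. However, paragraphs (f)–(g) must be considered: (f) operates — the qualifying period is 230 days, under the 250 days limit. (g) is inapplicable (the lot is solely residential), so (f) stands. Exception (b) does not apply.
Exception (c) requires that the baseline figure is less than 777; but the baseline figure is 825, not less than 777, so (c) is unavailable.
Exception (d) is satisfied on its face — no windows face an adjoining lot; a current Provisional Registration is held; assembly uses only hand tools. As to paragraphs (h)–(o): (h) would limit (d) — a current Category E Approval is held — but (i) sets (h) aside: (i) is triggered — a current Category C Exemption Letter is held. (j) is engaged (a current General Approval is held), but is displaced by (k): (k) applies — the reportable unit count is 58, meeting the 51 threshold. (l) is triggered (a current Annual Waiver is held), but is set aside by (m): (m) operates — the compliance score is 119 points, meeting the 95 points threshold. (n) would limit (m) — the lot is in a historic district — but (o) sets (n) aside: (o) is triggered — a current Provisional Waiver is held. So (d) applies.
Exception (e) fails — there is no Tier G Certificate in force.

No — exception (d) applies; Hana does not need a building permit.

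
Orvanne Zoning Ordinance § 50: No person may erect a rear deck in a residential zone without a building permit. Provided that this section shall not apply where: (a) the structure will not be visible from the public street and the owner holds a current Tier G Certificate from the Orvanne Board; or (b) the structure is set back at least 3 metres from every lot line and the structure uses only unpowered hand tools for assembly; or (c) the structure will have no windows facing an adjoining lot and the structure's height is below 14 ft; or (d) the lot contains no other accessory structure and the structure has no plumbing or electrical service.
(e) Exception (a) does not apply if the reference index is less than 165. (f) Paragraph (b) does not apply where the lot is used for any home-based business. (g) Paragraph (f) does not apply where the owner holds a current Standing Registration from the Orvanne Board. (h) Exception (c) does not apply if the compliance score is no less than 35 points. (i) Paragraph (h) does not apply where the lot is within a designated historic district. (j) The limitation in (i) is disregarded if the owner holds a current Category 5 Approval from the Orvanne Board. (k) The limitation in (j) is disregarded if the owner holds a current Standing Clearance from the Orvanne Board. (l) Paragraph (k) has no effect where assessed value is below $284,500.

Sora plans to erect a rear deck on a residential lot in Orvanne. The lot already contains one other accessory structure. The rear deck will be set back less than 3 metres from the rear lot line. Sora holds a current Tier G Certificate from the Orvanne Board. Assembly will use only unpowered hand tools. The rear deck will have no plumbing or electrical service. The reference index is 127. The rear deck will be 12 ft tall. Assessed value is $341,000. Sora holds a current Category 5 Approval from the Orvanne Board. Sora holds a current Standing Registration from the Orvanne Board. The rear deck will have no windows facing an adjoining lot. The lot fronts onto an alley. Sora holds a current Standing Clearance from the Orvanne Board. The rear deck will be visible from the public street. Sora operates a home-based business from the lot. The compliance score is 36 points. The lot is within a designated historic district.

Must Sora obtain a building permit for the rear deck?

Exception (a) does not apply: the structure will be visible from the street.
Exception (b) requires that the structure is set back at least 3 metres from every lot line; but the rear setback is under 3 m, so (b) is unavailable.
Exception (c) is satisfied on its face — no windows face an adjoining lot; the structure's height is 12 ft, below the 14 ft limit. As to paragraphs (h)–(l): (h) would limit (c) — the compliance score is 36 points, meeting the 35 points threshold — but (i) sets (h) aside: (i) operates against (h): the lot is in a historic district. (j) is engaged (a current Category 5 Approval is held), but is displaced by (k): (k) operates — a current Standing Clearance is held. (l), which would lift (k), is not engaged — assessed value is $341,000, not below $284,500. So (c) applies.
Exception (d) fails — the lot already has another accessory structure.

No — exception (c) applies; Sora does not need a building permit.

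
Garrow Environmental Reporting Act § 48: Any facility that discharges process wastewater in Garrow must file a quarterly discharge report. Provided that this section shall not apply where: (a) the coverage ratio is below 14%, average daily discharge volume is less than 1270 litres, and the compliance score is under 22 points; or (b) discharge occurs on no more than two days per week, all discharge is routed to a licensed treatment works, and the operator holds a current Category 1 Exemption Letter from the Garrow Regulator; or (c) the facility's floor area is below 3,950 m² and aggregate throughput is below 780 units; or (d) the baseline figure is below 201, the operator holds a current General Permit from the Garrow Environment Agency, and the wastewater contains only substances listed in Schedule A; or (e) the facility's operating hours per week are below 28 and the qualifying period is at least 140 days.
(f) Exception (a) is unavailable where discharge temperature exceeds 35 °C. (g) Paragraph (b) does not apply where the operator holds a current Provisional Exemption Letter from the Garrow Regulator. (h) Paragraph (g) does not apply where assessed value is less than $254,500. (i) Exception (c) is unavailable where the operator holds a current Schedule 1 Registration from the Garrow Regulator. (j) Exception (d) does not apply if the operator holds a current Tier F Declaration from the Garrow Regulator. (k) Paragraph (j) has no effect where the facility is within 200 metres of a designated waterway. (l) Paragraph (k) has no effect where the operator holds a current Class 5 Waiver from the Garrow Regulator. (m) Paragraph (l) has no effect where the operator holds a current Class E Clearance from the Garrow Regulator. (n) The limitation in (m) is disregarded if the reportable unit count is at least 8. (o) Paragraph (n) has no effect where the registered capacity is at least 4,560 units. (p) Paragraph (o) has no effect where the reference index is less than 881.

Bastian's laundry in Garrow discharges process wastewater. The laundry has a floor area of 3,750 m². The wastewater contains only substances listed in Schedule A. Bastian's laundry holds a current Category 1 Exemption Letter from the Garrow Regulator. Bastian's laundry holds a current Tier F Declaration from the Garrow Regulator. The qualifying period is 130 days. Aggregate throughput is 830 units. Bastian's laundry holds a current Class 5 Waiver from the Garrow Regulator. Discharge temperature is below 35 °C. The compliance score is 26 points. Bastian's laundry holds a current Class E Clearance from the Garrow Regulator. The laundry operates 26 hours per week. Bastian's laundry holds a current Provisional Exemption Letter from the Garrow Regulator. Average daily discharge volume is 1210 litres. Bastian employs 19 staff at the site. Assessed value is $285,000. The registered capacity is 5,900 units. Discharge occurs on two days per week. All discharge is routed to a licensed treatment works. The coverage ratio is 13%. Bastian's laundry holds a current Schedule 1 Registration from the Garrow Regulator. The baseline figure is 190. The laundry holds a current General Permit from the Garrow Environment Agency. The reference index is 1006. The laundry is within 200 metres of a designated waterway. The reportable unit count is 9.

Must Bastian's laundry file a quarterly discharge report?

Exception (a) does not apply: the compliance score is 26 points, not under 22 points.
Exception (b): discharge occurs on no more than two days per week; discharge is routed to a licensed treatment works; a current Category 1 Exemption Letter is held — every condition holds. But applying paragraphs (g)–(h): (g) operates against (b): a current Provisional Exemption Letter is held. (h) is not triggered (assessed value is $285,000, not less than $254,500), so (g) stands. Exception (b) does not apply.
Exception (c) fails — aggregate throughput is 830 units, not below 780 units.
Exception (d)'s conditions are all satisfied: the baseline figure is 190, below the 201 limit; a current General Permit is held; the wastewater is Schedule-A-only. Applying paragraphs (j)–(p): (j) would limit (d) — a current Tier F Declaration is held — but (k) sets (j) aside: (k) operates against (j): the laundry is within 200 m of a designated waterway. (l) applies (a current Class 5 Waiver is held), but is itself disapplied by (m): (m) applies — a current Class E Clearance is held. (n) is engaged (the reportable unit count is 9, meeting the 8 threshold), but is overridden by (o): (o) operates — the registered capacity is 5,900 units, meeting the 4,560 units threshold. (p), which would lift (o), is not triggered — the reference index is 1,006, not less than 881. So (d) applies.
Exception (e) fails — the qualifying period is 130 days, short of 140 days.

No — exception (d) applies; Bastian's laundry is not required to file a quarterly discharge report.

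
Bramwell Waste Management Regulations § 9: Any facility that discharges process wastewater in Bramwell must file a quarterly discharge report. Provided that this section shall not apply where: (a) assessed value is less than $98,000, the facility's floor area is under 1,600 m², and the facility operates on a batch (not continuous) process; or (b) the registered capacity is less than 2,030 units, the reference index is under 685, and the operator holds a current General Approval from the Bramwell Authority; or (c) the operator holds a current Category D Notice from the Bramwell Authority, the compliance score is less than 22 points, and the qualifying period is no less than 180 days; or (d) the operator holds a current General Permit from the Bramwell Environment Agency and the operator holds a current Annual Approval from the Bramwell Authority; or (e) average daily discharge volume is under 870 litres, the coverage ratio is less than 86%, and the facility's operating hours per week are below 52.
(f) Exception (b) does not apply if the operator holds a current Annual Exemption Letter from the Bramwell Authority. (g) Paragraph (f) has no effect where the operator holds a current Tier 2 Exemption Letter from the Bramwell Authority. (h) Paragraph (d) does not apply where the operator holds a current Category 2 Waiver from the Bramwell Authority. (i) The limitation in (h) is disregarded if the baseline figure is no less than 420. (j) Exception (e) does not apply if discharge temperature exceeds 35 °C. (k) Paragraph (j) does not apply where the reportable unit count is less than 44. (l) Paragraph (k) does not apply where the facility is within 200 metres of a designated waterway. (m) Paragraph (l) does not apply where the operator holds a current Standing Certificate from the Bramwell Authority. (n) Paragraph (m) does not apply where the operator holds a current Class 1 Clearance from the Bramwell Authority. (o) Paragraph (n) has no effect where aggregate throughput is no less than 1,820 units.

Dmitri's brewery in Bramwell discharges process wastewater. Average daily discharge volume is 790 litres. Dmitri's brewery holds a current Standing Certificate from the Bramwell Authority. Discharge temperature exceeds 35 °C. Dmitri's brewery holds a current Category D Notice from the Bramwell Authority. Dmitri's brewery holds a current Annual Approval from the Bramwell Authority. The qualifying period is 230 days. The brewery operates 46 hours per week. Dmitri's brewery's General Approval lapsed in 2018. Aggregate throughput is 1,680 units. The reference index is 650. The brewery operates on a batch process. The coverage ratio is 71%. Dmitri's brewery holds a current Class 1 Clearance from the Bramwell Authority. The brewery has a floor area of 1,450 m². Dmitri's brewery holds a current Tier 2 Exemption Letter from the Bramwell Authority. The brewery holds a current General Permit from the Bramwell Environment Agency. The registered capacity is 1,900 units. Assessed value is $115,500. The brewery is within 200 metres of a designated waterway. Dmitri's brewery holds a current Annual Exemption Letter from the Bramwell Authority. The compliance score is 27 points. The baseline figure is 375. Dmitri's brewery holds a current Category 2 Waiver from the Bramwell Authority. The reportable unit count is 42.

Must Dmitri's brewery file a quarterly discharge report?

Yes — Dmitri's brewery must file a quarterly discharge report.

Exception (a) does not apply: assessed value is $115,500, not less than $98,000.
Exception (b) fails — there is no General Approval in force.
Exception (c) requires that the compliance score is less than 22 points; but the compliance score is 27 points, not less than 22 points, so (c) is unavailable.
Exception (d): a current General Permit is held; a current Annual Approval is held — every condition holds. But applying paragraphs (h)–(i): (h) is triggered — a current Category 2 Waiver is held. (i), which would lift (h), does not operate here — the baseline figure is 375, short of 420. (d) is therefore removed.
Exception (e) is satisfied on its face — average daily discharge volume is 790 litres, under the 870 litres limit; the coverage ratio is 71%, less than the 86% limit; the facility's operating hours per week are 46, below the 52 limit. But applying paragraphs (j)–(o): (j) operates against (e): discharge temperature exceeds 35 °C. (k) operates (the reportable unit count is 42, less than the 44 limit), but is overridden by (l): (l) is triggered — the brewery is within 200 m of a designated waterway. (m) would limit (l) — a current Standing Certificate is held — but (n) sets (m) aside: (n) applies — a current Class 1 Clearance is held. (o) does not operate here (aggregate throughput is 1,680 units, short of 1,820 units), so (n) stands. So (e) is unavailable.
Every exception is unavailable, so the rule governs.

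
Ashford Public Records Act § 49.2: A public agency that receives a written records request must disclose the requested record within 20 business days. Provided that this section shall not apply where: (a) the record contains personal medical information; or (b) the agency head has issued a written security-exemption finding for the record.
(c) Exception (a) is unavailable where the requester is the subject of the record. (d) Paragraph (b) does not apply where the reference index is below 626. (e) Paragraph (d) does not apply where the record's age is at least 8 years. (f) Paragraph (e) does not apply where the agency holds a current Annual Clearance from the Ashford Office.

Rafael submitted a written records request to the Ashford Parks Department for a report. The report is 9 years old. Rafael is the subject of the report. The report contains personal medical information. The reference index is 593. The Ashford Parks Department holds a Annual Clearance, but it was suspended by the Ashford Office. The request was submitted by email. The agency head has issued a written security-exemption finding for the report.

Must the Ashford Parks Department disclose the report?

No — exception (b) applies; the Ashford Parks Department is not required to disclose the report.

Exception (a) is satisfied on its face — the report contains personal medical information. But applying paragraph (c): (c) operates against (a): Rafael is the subject of the report. (a) is therefore removed.
Exception (b) is satisfied on its face — a written security-exemption finding has been issued. Applying paragraphs (d)–(f): (d) applies (the reference index is 593, below the 626 limit), but is overridden by (e): (e) is engaged — the record's age is 9 years, meeting the 8 years threshold. (f) is not engaged (no current Annual Clearance is held), so (e) stands. So (b) applies.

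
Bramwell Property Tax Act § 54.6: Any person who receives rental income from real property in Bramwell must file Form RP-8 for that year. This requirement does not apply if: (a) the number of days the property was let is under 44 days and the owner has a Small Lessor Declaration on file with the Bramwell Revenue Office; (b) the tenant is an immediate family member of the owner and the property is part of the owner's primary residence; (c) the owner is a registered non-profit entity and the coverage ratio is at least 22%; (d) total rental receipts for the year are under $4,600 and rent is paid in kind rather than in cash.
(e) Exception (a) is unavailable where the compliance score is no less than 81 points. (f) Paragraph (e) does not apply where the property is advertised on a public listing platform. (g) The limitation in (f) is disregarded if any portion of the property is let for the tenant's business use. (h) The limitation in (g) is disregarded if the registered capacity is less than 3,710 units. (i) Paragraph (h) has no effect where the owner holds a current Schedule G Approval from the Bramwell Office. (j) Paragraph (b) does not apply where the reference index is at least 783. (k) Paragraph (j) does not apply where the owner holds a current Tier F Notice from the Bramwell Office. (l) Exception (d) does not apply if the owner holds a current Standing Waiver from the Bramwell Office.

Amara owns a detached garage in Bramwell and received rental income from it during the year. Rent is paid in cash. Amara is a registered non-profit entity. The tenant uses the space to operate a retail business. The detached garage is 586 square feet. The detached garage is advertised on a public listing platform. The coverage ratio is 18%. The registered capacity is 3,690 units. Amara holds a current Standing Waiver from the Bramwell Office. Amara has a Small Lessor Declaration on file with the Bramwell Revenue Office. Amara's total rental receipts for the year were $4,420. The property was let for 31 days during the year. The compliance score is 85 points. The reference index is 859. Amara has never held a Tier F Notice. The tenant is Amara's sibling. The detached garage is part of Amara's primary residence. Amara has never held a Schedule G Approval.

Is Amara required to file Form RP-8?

No — exception (a) applies; Amara is not required to file Form RP-8.

Exception (a): the number of days the property was let is 31 days, under the 44 days limit; a Small Lessor Declaration is on file — every condition holds. Applying paragraphs (e)–(i): (e) would limit (a) — the compliance score is 85 points, meeting the 81 points threshold — but (f) sets (e) aside: (f) operates against (e): the property is publicly advertised. (g) would limit (f) — the space is let for business use — but (h) sets (g) aside: (h) is engaged — the registered capacity is 3,690 units, less than the 3,710 units limit. (i) is inapplicable (the Schedule G Approval is not current), so (h) stands. (a) remains available.
Exception (b)'s conditions are all satisfied: the tenant is an immediate family member; the detached garage is part of the primary residence. But applying paragraphs (j)–(k): (j) applies — the reference index is 859, meeting the 783 threshold. (k) is inapplicable (the Tier F Notice is not current), so (j) stands. Exception (b) does not apply.
Exception (c) requires that the coverage ratio is at least 22%; but the coverage ratio is 18%, short of 22%, so (c) is unavailable.
Exception (d) fails — rent is paid in cash.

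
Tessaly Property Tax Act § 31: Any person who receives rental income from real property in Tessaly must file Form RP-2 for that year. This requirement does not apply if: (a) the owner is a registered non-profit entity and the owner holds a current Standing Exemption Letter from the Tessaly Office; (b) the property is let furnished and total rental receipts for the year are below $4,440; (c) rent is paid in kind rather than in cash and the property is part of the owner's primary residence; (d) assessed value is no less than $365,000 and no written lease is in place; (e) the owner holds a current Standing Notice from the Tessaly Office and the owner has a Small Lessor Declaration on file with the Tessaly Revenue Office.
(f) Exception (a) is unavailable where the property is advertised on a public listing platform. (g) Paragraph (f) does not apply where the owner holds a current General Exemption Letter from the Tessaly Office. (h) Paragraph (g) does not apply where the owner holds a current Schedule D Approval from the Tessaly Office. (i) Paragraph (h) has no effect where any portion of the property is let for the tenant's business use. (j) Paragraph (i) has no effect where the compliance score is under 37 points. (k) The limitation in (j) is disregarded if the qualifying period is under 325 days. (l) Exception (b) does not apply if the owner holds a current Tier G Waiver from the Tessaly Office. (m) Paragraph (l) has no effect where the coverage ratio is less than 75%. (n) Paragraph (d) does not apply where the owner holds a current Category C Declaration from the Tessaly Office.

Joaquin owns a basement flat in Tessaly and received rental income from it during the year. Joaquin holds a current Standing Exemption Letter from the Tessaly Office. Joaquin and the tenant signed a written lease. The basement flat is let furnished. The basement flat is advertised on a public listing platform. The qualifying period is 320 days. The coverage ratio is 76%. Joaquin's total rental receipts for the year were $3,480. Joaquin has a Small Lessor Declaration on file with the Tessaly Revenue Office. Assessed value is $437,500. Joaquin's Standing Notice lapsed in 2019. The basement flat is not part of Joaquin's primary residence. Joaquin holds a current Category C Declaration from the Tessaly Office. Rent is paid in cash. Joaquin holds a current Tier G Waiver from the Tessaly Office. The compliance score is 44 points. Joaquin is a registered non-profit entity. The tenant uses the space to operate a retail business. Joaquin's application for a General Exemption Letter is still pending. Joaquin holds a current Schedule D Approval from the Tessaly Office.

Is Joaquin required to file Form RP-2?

All of (a)'s requirements are met (Joaquin is a registered non-profit; a current Standing Exemption Letter is held). But applying paragraphs (f)–(k): (f) is engaged — the property is publicly advertised. (g), which would lift (f), is not triggered — no current General Exemption Letter is held. (a) is therefore removed.
All of (b)'s requirements are met (the property is let furnished; total rental receipts for the year are $3,480, below the $4,440 limit). But: (l) is triggered — a current Tier G Waiver is held. (m) is not triggered (the coverage ratio is 76%, not less than 75%), so (l) stands. So (b) is unavailable.
Exception (c) fails — rent is paid in cash.
Exception (d) does not apply: a written lease is in place.
Exception (e) does not apply: the Standing Notice is not current.
No exception displaces § 31.

Yes — Joaquin must file Form RP-2.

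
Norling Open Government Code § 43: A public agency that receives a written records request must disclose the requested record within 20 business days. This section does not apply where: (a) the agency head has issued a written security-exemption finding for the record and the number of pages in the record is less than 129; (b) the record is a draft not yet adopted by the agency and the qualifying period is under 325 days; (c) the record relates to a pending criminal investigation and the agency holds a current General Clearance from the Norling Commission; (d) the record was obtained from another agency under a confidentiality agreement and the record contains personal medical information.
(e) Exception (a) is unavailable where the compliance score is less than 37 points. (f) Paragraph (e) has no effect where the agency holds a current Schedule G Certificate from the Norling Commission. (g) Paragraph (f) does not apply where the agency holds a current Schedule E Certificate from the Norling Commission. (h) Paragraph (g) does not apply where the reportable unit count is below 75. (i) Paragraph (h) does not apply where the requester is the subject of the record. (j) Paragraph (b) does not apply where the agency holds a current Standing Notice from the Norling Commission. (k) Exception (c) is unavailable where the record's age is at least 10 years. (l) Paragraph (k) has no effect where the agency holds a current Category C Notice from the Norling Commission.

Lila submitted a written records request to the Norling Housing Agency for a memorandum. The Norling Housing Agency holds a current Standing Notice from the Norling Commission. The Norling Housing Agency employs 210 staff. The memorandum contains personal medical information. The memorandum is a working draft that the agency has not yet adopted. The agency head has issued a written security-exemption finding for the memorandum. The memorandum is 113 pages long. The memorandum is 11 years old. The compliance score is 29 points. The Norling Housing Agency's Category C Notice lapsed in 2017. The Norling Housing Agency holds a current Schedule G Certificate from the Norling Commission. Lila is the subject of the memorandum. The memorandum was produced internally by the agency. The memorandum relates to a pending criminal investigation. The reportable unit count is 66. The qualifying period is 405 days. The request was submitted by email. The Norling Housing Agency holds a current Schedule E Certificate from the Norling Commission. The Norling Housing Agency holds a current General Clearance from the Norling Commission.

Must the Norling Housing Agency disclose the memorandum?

Yes — the Norling Housing Agency must disclose the memorandum.

Exception (a): a written security-exemption finding has been issued; the number of pages in the record is 113, less than the 129 limit — every condition holds. However, paragraphs (e)–(i) must be considered: (e) is triggered — the compliance score is 29 points, less than the 37 points limit. (f) operates (a current Schedule G Certificate is held), but yields to (g): (g) operates — a current Schedule E Certificate is held. (h) operates (the reportable unit count is 66, below the 75 limit), but is set aside by (i): (i) operates against (h): Lila is the subject of the memorandum. So (a) is unavailable.
Exception (b) does not apply: the qualifying period is 405 days, not under 325 days.
Exception (c)'s conditions are all satisfied: the memorandum relates to a pending investigation; a current General Clearance is held. Turning to paragraphs (k)–(l): (k) operates against (c): the record's age is 11 years, meeting the 10 years threshold. (l), which would lift (k), is inapplicable — the Category C Notice is not current. So (c) is unavailable.
Exception (d) does not apply: the memorandum was produced internally.
Every exception is unavailable, so the rule governs.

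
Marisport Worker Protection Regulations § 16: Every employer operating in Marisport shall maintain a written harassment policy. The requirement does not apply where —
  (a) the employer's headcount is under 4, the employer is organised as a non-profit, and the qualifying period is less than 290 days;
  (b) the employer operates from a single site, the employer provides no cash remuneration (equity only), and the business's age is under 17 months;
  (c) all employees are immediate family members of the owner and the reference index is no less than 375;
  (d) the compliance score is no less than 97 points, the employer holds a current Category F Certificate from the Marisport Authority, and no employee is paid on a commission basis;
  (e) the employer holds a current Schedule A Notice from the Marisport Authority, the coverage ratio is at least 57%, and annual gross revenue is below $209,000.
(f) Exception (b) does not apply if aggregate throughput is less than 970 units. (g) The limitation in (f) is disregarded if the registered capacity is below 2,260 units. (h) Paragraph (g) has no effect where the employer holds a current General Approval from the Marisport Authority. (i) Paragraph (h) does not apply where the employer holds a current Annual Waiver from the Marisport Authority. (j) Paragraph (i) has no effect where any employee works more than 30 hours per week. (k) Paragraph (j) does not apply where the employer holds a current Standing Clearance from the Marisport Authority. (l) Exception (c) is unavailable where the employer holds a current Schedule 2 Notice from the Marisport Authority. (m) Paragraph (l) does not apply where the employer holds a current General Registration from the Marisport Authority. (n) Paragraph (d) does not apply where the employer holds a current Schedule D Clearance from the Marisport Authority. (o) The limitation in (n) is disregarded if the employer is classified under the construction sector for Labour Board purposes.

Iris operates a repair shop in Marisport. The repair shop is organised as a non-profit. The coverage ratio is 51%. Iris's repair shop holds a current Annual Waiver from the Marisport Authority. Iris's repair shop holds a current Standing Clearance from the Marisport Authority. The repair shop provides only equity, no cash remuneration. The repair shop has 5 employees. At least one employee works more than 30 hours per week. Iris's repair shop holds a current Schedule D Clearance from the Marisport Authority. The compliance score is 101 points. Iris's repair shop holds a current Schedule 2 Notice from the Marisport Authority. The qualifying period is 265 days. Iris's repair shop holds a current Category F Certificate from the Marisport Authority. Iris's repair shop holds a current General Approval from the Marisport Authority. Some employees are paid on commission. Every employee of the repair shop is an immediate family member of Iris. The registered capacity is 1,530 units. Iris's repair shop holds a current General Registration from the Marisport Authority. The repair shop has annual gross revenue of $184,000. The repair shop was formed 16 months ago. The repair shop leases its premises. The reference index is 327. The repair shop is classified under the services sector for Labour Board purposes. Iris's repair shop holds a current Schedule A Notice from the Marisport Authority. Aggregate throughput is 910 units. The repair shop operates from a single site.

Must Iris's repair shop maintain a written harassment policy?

No — exception (b) applies; Iris's repair shop is not required to maintain a written harassment policy.

Exception (a) fails — the employer's headcount is 5, not under 4.
All of (b)'s requirements are met (the employer operates from a single site; remuneration is equity-only; the business's age is 16 months, under the 17 months limit). As to paragraphs (f)–(k): (f) would limit (b) — aggregate throughput is 910 units, less than the 970 units limit — but (g) sets (f) aside: (g) is triggered — the registered capacity is 1,530 units, below the 2,260 units limit. (h) would limit (g) — a current General Approval is held — but (i) sets (h) aside: (i) operates against (h): a current Annual Waiver is held. (j) would limit (i) — at least one employee exceeds 30 hours/week — but (k) sets (j) aside: (k) operates — a current Standing Clearance is held. Exception (b) stands.
Exception (c) does not apply: the reference index is 327, short of 375.
Exception (d) requires that no employee is paid on a commission basis; but some employees are paid on commission, so (d) is unavailable.
Exception (e) requires that the coverage ratio is at least 57%; but the coverage ratio is 51%, short of 57%, so (e) is unavailable.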